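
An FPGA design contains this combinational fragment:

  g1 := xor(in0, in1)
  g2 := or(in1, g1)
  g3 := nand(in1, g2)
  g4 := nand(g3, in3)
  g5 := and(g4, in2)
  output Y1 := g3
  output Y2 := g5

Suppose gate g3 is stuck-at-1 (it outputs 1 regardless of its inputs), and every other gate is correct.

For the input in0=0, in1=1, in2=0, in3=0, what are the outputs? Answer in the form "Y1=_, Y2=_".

Propagate with g3 forced: g1=1, g2=1, g3=1 [stuck-at-1], g4=1, g5=0.
So the outputs are Y1=1, Y2=0. (Without the fault they would be Y1=0, Y2=0.)

Y1=1, Y2=0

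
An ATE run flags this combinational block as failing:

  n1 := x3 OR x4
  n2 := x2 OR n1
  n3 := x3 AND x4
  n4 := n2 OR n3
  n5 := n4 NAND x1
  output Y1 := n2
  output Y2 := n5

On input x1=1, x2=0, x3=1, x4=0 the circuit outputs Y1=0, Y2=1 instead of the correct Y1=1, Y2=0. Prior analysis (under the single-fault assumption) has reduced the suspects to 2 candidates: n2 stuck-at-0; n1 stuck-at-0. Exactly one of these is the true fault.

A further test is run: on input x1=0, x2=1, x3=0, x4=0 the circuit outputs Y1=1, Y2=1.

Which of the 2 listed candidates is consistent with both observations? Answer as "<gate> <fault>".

n1 stuck-at-0

Evaluate each candidate on input x1=0, x2=1, x3=0, x4=0:
  n2 stuck-at-0: n1=0, n2=0 [stuck-at-0], n3=0, n4=0, n5=1 → Y1=0, Y2=1 — eliminated
  n1 stuck-at-0: n1=0 [stuck-at-0], n2=1, n3=0, n4=1, n5=1 → Y1=1, Y2=1 — matches
Only n1 stuck-at-0 reproduces the observed Y1=1, Y2=1.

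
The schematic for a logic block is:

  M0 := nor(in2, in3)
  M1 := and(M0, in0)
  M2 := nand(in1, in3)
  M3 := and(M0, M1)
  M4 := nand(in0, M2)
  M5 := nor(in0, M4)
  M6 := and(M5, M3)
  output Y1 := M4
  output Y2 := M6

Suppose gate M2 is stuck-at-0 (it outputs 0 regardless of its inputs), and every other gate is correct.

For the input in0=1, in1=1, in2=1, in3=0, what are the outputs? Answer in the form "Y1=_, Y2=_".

Y1=1, Y2=0

Propagate with M2 forced: M0=0, M1=0, M2=0 [stuck-at-0], M3=0, M4=1, M5=0, M6=0.
So the outputs are Y1=1, Y2=0. (Without the fault they would be Y1=0, Y2=0.)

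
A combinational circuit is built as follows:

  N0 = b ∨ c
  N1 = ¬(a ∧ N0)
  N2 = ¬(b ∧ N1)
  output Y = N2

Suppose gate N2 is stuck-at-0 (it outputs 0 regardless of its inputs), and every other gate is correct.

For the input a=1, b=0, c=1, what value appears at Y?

Propagate with N2 forced: N0=1, N1=0, N2=0 [stuck-at-0].
So Y = 0. (Without the fault it would be 1.)

0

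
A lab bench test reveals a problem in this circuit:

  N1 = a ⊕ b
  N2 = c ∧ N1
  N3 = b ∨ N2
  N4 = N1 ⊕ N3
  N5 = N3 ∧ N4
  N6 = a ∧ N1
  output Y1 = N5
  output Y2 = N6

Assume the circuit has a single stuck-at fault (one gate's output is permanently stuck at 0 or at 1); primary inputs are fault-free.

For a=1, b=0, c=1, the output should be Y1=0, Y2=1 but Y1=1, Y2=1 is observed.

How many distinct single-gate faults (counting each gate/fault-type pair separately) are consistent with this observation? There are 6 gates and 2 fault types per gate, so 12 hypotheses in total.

Fault-free: N1=1, N2=1, N3=1, N4=0, N5=0, N6=1 → Y1=0, Y2=1. Observed Y1=1, Y2=1.
  N1 stuck-at-0: output Y1=0, Y2=0 ✗
  N1 stuck-at-1: output Y1=0, Y2=1 ✗
  N2 stuck-at-0: output Y1=0, Y2=1 ✗
  N2 stuck-at-1: output Y1=0, Y2=1 ✗
  N3 stuck-at-0: output Y1=0, Y2=1 ✗
  N3 stuck-at-1: output Y1=0, Y2=1 ✗
  N4 stuck-at-0: output Y1=0, Y2=1 ✗
  N4 stuck-at-1: output Y1=1, Y2=1 ✓
  N5 stuck-at-0: output Y1=0, Y2=1 ✗
  N5 stuck-at-1: output Y1=1, Y2=1 ✓
  N6 stuck-at-0: output Y1=0, Y2=0 ✗
  N6 stuck-at-1: output Y1=0, Y2=1 ✗
Consistent faults: {N4 stuck-at-1, N5 stuck-at-1} — 2 in all.

2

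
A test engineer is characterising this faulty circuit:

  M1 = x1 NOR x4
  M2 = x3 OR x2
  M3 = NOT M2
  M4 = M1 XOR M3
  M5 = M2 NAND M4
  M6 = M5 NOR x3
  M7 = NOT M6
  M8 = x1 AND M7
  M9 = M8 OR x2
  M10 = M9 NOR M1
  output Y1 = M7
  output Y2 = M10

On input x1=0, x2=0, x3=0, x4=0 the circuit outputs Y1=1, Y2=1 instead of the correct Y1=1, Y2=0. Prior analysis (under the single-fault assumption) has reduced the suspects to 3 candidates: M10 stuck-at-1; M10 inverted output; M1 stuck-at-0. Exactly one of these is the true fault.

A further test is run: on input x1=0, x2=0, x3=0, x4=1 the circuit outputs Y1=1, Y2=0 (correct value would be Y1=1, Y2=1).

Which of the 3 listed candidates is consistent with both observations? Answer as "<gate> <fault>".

M10 inverted output

Evaluate each candidate on input x1=0, x2=0, x3=0, x4=1:
  M10 stuck-at-1: M1=0, M2=0, M3=1, M4=1, M5=1, M6=0, M7=1, M8=0, M9=0, M10=1 [stuck-at-1] → Y1=1, Y2=1 — eliminated
  M10 inverted output: M1=0, M2=0, M3=1, M4=1, M5=1, M6=0, M7=1, M8=0, M9=0, M10=0 [inverted output] → Y1=1, Y2=0 — matches
  M1 stuck-at-0: M1=0 [stuck-at-0], M2=0, M3=1, M4=1, M5=1, M6=0, M7=1, M8=0, M9=0, M10=1 → Y1=1, Y2=1 — eliminated
Only M10 inverted output reproduces the observed Y1=1, Y2=0.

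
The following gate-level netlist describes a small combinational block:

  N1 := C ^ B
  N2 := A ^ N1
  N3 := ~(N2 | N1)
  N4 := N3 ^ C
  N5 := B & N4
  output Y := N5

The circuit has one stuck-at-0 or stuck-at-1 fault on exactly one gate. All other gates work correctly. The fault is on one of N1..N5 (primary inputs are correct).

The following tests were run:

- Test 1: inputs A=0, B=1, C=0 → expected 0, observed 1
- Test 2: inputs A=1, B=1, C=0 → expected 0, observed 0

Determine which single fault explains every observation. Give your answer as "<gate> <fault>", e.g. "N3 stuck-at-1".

Fault-free values for test 1 (A=0, B=1, C=0): N1=1, N2=1, N3=0, N4=0, N5=0, giving Y=0. Observed 1.
Test 1: faults giving observed 1 are {N1 stuck-at-0, N3 stuck-at-1, N4 stuck-at-1, N5 stuck-at-1}.
Test 2 (A=1, B=1, C=0): fault-free N1=1, N2=0, N3=0, N4=0, N5=0 → 0; observed 0. Eliminates N3 stuck-at-1, N4 stuck-at-1, N5 stuck-at-1.
Only N1 stuck-at-0 is consistent with every test.

N1 stuck-at-0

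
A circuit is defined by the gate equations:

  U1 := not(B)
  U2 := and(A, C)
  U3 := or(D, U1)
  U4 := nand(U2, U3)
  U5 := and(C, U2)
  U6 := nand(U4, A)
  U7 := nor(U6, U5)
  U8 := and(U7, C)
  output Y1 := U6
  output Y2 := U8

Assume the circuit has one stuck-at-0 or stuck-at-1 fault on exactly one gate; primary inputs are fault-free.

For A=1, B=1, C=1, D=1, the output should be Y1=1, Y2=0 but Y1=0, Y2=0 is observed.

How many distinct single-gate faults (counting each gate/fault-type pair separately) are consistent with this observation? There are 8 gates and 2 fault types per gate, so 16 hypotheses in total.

Fault-free: U1=0, U2=1, U3=1, U4=0, U5=1, U6=1, U7=0, U8=0 → Y1=1, Y2=0. Observed Y1=0, Y2=0.
  U1: none of the 2 fault types match ✗
  U2: none of the 2 fault types match ✗
  U3: stuck-at-0 ✓; others ✗
  U4: stuck-at-1 ✓; others ✗
  U5: none of the 2 fault types match ✗
  U6: stuck-at-0 ✓; others ✗
  U7: none of the 2 fault types match ✗
  U8: none of the 2 fault types match ✗
Consistent faults: {U3 stuck-at-0, U4 stuck-at-1, U6 stuck-at-0} — 3 in all.

3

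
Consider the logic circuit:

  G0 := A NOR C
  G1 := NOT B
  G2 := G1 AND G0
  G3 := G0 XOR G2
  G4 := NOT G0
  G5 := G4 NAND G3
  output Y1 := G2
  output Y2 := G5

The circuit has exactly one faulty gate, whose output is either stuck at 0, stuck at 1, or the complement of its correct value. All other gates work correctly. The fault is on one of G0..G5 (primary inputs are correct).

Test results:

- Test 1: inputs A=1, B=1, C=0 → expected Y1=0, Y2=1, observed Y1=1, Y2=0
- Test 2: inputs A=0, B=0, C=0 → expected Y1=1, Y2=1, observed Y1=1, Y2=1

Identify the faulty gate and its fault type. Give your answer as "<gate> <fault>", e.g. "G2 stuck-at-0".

G2 stuck-at-1

Fault-free values for test 1 (A=1, B=1, C=0): G0=0, G1=0, G2=0, G3=0, G4=1, G5=1, giving Y1=0, Y2=1. Observed Y1=1, Y2=0.
Test 1: faults giving observed Y1=1, Y2=0 are {G2 stuck-at-1, G2 inverted output}.
Test 2 (A=0, B=0, C=0): fault-free G0=1, G1=1, G2=1, G3=0, G4=0, G5=1 → Y1=1, Y2=1; observed Y1=1, Y2=1. Eliminates G2 inverted output.
Only G2 stuck-at-1 is consistent with every test.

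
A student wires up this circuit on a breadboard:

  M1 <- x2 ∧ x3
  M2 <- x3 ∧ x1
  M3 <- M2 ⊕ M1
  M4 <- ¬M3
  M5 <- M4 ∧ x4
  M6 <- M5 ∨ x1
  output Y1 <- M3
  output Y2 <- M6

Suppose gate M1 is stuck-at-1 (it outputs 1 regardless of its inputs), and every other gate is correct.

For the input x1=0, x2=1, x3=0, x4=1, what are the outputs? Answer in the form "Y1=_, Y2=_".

Y1=1, Y2=0

Propagate with M1 forced: M1=1 [stuck-at-1], M2=0, M3=1, M4=0, M5=0, M6=0.
So the outputs are Y1=1, Y2=0. (Without the fault they would be Y1=0, Y2=1.)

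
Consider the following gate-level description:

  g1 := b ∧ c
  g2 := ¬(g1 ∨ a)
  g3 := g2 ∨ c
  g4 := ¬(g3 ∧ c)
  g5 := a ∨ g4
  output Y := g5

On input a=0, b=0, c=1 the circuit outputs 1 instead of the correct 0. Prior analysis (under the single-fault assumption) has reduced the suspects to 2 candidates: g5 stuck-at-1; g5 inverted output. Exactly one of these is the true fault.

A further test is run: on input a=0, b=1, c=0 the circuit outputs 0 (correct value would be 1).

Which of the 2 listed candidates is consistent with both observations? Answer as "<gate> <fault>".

g5 inverted output

Evaluate each candidate on input a=0, b=1, c=0:
  g5 stuck-at-1: g1=0, g2=1, g3=1, g4=1, g5=1 [stuck-at-1] → 1 — eliminated
  g5 inverted output: g1=0, g2=1, g3=1, g4=1, g5=0 [inverted output] → 0 — matches
Only g5 inverted output reproduces the observed 0.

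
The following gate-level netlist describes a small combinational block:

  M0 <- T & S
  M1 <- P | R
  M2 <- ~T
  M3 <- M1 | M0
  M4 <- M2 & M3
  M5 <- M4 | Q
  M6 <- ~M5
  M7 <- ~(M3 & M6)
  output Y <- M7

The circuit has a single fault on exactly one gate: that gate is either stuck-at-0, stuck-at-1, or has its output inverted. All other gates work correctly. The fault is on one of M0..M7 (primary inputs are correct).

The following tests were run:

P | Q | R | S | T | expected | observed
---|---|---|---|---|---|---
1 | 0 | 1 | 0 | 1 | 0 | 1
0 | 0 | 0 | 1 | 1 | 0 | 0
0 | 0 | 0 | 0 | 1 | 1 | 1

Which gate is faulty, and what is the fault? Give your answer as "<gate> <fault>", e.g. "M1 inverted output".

M1 stuck-at-0

Fault-free values for test 1 (P=1, Q=0, R=1, S=0, T=1): M0=0, M1=1, M2=0, M3=1, M4=0, M5=0, M6=1, M7=0, giving Y=0. Observed 1.
Test 1: faults giving observed 1 are {M1 stuck-at-0, M1 inverted output, M2 stuck-at-1, M2 inverted output, M3 stuck-at-0, M3 inverted output, M4 stuck-at-1, M4 inverted output, M5 stuck-at-1, M5 inverted output, M6 stuck-at-0, M6 inverted output, M7 stuck-at-1, M7 inverted output}.
Test 2 (P=0, Q=0, R=0, S=1, T=1): fault-free M0=1, M1=0, M2=0, M3=1, M4=0, M5=0, M6=1, M7=0 → 0; observed 0. Eliminates M2 stuck-at-1, M2 inverted output, M3 stuck-at-0, M3 inverted output, M4 stuck-at-1, M4 inverted output, M5 stuck-at-1, M5 inverted output, M6 stuck-at-0, M6 inverted output, M7 stuck-at-1, M7 inverted output.
Test 3 (P=0, Q=0, R=0, S=0, T=1): fault-free M0=0, M1=0, M2=0, M3=0, M4=0, M5=0, M6=1, M7=1 → 1; observed 1. Eliminates M1 inverted output.
Only M1 stuck-at-0 is consistent with every test.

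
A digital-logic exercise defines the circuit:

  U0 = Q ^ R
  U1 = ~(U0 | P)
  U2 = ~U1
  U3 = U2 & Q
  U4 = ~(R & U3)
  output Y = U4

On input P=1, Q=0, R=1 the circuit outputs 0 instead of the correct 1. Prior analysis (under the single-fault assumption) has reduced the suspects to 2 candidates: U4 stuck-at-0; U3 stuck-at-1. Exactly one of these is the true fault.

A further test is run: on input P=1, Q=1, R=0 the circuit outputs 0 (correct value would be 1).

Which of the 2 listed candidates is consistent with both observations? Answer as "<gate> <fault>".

U4 stuck-at-0

Evaluate each candidate on input P=1, Q=1, R=0:
  U4 stuck-at-0: U0=1, U1=0, U2=1, U3=1, U4=0 [stuck-at-0] → 0 — matches
  U3 stuck-at-1: U0=1, U1=0, U2=1, U3=1 [stuck-at-1], U4=1 → 1 — eliminated
Only U4 stuck-at-0 reproduces the observed 0.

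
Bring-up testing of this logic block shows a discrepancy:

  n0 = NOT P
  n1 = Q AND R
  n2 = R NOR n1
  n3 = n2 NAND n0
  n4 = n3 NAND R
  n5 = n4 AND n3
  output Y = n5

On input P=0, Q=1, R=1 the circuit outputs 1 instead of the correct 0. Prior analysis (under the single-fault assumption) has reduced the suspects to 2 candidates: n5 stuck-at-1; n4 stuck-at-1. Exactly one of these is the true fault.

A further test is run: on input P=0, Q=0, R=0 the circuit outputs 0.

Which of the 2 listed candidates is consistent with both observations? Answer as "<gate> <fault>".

n4 stuck-at-1

Evaluate each candidate on input P=0, Q=0, R=0:
  n5 stuck-at-1: n0=1, n1=0, n2=1, n3=0, n4=1, n5=1 [stuck-at-1] → 1 — eliminated
  n4 stuck-at-1: n0=1, n1=0, n2=1, n3=0, n4=1 [stuck-at-1], n5=0 → 0 — matches
Only n4 stuck-at-1 reproduces the observed 0.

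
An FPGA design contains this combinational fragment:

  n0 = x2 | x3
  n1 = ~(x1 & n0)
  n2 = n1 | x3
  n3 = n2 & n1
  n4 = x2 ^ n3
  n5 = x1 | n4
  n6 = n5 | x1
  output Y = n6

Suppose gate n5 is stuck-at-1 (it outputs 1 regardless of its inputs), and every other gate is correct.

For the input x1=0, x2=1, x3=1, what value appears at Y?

1

Propagate with n5 forced: n0=1, n1=1, n2=1, n3=1, n4=0, n5=1 [stuck-at-1], n6=1.
So Y = 1. (Without the fault it would be 0.)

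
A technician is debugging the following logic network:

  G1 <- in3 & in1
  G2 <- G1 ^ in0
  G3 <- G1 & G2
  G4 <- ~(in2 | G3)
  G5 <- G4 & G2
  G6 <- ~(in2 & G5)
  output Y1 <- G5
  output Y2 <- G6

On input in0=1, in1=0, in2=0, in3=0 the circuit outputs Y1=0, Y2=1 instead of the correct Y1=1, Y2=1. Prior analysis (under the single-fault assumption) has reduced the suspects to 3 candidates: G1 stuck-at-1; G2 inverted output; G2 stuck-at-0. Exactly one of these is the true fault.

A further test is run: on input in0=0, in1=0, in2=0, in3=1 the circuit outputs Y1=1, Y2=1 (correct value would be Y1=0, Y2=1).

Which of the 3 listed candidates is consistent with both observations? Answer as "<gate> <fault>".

G2 inverted output

Evaluate each candidate on input in0=0, in1=0, in2=0, in3=1:
  G1 stuck-at-1: G1=1 [stuck-at-1], G2=1, G3=1, G4=0, G5=0, G6=1 → Y1=0, Y2=1 — eliminated
  G2 inverted output: G1=0, G2=1 [inverted output], G3=0, G4=1, G5=1, G6=1 → Y1=1, Y2=1 — matches
  G2 stuck-at-0: G1=0, G2=0 [stuck-at-0], G3=0, G4=1, G5=0, G6=1 → Y1=0, Y2=1 — eliminated
Only G2 inverted output reproduces the observed Y1=1, Y2=1.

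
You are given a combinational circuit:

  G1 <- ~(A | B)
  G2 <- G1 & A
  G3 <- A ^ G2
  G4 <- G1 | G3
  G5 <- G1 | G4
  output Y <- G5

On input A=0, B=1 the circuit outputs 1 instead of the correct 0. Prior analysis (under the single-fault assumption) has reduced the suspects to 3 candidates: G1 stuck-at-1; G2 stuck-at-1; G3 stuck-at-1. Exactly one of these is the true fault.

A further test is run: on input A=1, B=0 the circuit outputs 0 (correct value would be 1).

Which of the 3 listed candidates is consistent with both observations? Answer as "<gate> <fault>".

G2 stuck-at-1

Evaluate each candidate on input A=1, B=0:
  G1 stuck-at-1: G1=1 [stuck-at-1], G2=1, G3=0, G4=1, G5=1 → 1 — eliminated
  G2 stuck-at-1: G1=0, G2=1 [stuck-at-1], G3=0, G4=0, G5=0 → 0 — matches
  G3 stuck-at-1: G1=0, G2=0, G3=1 [stuck-at-1], G4=1, G5=1 → 1 — eliminated
Only G2 stuck-at-1 reproduces the observed 0.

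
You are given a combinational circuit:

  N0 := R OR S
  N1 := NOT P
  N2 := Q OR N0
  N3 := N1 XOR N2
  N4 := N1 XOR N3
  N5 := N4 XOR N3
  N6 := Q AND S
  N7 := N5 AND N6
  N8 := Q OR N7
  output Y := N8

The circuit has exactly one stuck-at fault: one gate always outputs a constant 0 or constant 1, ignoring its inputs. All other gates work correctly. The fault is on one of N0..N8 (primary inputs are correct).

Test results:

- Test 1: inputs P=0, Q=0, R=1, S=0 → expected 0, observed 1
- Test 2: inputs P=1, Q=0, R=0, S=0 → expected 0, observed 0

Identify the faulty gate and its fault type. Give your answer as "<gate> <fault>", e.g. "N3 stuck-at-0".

Fault-free values for test 1 (P=0, Q=0, R=1, S=0): N0=1, N1=1, N2=1, N3=0, N4=1, N5=1, N6=0, N7=0, N8=0, giving Y=0. Observed 1.
Test 1: faults giving observed 1 are {N6 stuck-at-1, N7 stuck-at-1, N8 stuck-at-1}.
Test 2 (P=1, Q=0, R=0, S=0): fault-free N0=0, N1=0, N2=0, N3=0, N4=0, N5=0, N6=0, N7=0, N8=0 → 0; observed 0. Eliminates N7 stuck-at-1, N8 stuck-at-1.
Only N6 stuck-at-1 is consistent with every test.

N6 stuck-at-1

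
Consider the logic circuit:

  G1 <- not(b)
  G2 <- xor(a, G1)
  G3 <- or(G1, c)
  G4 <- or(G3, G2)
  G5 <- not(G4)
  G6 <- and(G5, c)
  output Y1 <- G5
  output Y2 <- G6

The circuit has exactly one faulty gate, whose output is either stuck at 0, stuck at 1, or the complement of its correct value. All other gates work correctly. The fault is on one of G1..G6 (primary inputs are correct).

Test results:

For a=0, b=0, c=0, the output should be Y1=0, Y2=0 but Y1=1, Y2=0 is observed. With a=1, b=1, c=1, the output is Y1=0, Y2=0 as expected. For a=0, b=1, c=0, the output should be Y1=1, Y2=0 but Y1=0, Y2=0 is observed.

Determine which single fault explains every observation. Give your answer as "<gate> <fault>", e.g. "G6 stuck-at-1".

G1 inverted output

Fault-free values for test 1 (a=0, b=0, c=0): G1=1, G2=1, G3=1, G4=1, G5=0, G6=0, giving Y1=0, Y2=0. Observed Y1=1, Y2=0.
Test 1: faults giving observed Y1=1, Y2=0 are {G1 stuck-at-0, G1 inverted output, G4 stuck-at-0, G4 inverted output, G5 stuck-at-1, G5 inverted output}.
Test 2 (a=1, b=1, c=1): fault-free G1=0, G2=1, G3=1, G4=1, G5=0, G6=0 → Y1=0, Y2=0; observed Y1=0, Y2=0. Eliminates G4 stuck-at-0, G4 inverted output, G5 stuck-at-1, G5 inverted output.
Test 3 (a=0, b=1, c=0): fault-free G1=0, G2=0, G3=0, G4=0, G5=1, G6=0 → Y1=1, Y2=0; observed Y1=0, Y2=0. Eliminates G1 stuck-at-0.
Only G1 inverted output is consistent with every test.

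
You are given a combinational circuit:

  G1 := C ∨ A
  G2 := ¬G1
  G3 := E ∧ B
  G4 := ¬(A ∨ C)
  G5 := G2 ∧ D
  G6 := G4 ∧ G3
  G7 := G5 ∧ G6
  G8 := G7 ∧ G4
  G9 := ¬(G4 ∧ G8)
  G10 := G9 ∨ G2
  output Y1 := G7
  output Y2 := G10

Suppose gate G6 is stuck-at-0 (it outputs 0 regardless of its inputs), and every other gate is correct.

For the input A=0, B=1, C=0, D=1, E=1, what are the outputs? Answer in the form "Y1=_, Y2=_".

Propagate with G6 forced: G1=0, G2=1, G3=1, G4=1, G5=1, G6=0 [stuck-at-0], G7=0, G8=0, G9=1, G10=1.
So the outputs are Y1=0, Y2=1. (Without the fault they would be Y1=1, Y2=1.)

Y1=0, Y2=1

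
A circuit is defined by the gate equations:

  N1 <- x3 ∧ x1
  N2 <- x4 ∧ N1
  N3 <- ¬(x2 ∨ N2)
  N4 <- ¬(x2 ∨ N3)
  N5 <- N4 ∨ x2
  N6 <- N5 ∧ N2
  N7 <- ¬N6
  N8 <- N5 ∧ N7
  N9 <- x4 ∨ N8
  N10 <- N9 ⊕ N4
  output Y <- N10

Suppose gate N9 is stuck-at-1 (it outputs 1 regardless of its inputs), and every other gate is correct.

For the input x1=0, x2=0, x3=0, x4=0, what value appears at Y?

1

Propagate with N9 forced: N1=0, N2=0, N3=1, N4=0, N5=0, N6=0, N7=1, N8=0, N9=1 [stuck-at-1], N10=1.
So Y = 1. (Without the fault it would be 0.)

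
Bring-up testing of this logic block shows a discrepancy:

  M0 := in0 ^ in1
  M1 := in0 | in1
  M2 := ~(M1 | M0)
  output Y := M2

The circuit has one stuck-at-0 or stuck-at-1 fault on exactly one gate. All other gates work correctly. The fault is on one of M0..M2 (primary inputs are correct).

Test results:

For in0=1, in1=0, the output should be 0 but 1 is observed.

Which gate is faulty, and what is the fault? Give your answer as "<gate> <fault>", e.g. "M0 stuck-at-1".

M2 stuck-at-1

Fault-free values for test 1 (in0=1, in1=0): M0=1, M1=1, M2=0, giving Y=0. Observed 1.
Test 1: faults giving observed 1 are {M2 stuck-at-1}.
Only M2 stuck-at-1 is consistent with every test.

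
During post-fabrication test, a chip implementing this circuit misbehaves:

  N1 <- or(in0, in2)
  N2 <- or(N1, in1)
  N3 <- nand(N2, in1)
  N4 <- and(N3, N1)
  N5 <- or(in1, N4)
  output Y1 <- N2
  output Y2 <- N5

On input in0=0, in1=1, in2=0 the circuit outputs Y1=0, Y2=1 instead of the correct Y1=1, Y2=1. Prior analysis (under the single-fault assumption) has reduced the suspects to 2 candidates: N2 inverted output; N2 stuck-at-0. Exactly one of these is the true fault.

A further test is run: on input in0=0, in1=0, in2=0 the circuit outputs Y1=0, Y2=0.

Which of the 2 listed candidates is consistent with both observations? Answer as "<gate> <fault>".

N2 stuck-at-0

Evaluate each candidate on input in0=0, in1=0, in2=0:
  N2 inverted output: N1=0, N2=1 [inverted output], N3=1, N4=0, N5=0 → Y1=1, Y2=0 — eliminated
  N2 stuck-at-0: N1=0, N2=0 [stuck-at-0], N3=1, N4=0, N5=0 → Y1=0, Y2=0 — matches
Only N2 stuck-at-0 reproduces the observed Y1=0, Y2=0.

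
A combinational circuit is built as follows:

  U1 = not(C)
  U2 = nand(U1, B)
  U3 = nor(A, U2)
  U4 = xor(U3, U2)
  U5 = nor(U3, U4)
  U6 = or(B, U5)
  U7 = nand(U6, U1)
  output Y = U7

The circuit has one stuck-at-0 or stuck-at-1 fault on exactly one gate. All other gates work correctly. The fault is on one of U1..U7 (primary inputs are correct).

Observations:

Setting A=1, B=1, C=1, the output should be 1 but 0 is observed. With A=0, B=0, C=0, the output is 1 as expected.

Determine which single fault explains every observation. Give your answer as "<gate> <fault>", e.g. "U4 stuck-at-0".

Fault-free values for test 1 (A=1, B=1, C=1): U1=0, U2=1, U3=0, U4=1, U5=0, U6=1, U7=1, giving Y=1. Observed 0.
Test 1: faults giving observed 0 are {U1 stuck-at-1, U7 stuck-at-0}.
Test 2 (A=0, B=0, C=0): fault-free U1=1, U2=1, U3=0, U4=1, U5=0, U6=0, U7=1 → 1; observed 1. Eliminates U7 stuck-at-0.
Only U1 stuck-at-1 is consistent with every test.

U1 stuck-at-1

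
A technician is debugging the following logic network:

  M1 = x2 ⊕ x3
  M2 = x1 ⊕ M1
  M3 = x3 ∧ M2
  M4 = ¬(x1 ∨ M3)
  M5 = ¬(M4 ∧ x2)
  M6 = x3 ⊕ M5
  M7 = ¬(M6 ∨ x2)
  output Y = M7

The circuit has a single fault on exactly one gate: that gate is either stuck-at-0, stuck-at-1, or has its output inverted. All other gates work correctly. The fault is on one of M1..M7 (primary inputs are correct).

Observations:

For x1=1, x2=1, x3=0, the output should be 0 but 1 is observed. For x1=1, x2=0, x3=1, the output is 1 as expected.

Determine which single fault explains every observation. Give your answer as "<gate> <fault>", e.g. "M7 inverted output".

M7 stuck-at-1

Fault-free values for test 1 (x1=1, x2=1, x3=0): M1=1, M2=0, M3=0, M4=0, M5=1, M6=1, M7=0, giving Y=0. Observed 1.
Test 1: faults giving observed 1 are {M7 stuck-at-1, M7 inverted output}.
Test 2 (x1=1, x2=0, x3=1): fault-free M1=1, M2=0, M3=0, M4=0, M5=1, M6=0, M7=1 → 1; observed 1. Eliminates M7 inverted output.
Only M7 stuck-at-1 is consistent with every test.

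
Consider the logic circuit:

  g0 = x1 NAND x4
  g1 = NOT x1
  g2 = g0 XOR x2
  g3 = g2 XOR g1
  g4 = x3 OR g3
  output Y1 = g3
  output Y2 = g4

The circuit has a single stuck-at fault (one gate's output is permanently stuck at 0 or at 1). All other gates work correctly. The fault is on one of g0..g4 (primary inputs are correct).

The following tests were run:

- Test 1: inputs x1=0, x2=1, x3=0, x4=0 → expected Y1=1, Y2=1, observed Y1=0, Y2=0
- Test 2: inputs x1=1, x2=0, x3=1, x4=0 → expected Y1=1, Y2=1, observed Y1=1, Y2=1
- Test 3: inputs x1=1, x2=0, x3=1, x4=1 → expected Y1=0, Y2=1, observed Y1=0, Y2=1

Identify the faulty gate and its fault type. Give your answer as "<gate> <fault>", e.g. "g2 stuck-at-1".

g1 stuck-at-0

Fault-free values for test 1 (x1=0, x2=1, x3=0, x4=0): g0=1, g1=1, g2=0, g3=1, g4=1, giving Y1=1, Y2=1. Observed Y1=0, Y2=0.
Test 1: faults giving observed Y1=0, Y2=0 are {g0 stuck-at-0, g1 stuck-at-0, g2 stuck-at-1, g3 stuck-at-0}.
Test 2 (x1=1, x2=0, x3=1, x4=0): fault-free g0=1, g1=0, g2=1, g3=1, g4=1 → Y1=1, Y2=1; observed Y1=1, Y2=1. Eliminates g0 stuck-at-0, g3 stuck-at-0.
Test 3 (x1=1, x2=0, x3=1, x4=1): fault-free g0=0, g1=0, g2=0, g3=0, g4=1 → Y1=0, Y2=1; observed Y1=0, Y2=1. Eliminates g2 stuck-at-1.
Only g1 stuck-at-0 is consistent with every test.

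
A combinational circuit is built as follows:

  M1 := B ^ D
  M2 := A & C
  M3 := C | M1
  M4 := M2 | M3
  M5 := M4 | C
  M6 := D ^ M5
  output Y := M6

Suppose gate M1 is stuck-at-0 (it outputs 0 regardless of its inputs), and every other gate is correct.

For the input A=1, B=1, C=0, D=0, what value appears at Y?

0

Propagate with M1 forced: M1=0 [stuck-at-0], M2=0, M3=0, M4=0, M5=0, M6=0.
So Y = 0. (Without the fault it would be 1.)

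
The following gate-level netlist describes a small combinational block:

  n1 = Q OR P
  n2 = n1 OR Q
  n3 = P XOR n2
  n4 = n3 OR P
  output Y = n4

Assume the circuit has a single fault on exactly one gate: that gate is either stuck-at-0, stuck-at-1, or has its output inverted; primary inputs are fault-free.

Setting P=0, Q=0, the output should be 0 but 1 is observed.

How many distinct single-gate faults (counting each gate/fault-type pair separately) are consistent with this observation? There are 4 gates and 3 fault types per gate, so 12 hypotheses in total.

Fault-free: n1=0, n2=0, n3=0, n4=0 → 0. Observed 1.
  n1 stuck-at-0: output 0 ✗
  n1 stuck-at-1: output 1 ✓
  n1 inverted output: output 1 ✓
  n2 stuck-at-0: output 0 ✗
  n2 stuck-at-1: output 1 ✓
  n2 inverted output: output 1 ✓
  n3 stuck-at-0: output 0 ✗
  n3 stuck-at-1: output 1 ✓
  n3 inverted output: output 1 ✓
  n4 stuck-at-0: output 0 ✗
  n4 stuck-at-1: output 1 ✓
  n4 inverted output: output 1 ✓
Consistent faults: {n1 stuck-at-1, n1 inverted output, n2 stuck-at-1, n2 inverted output, n3 stuck-at-1, n3 inverted output, n4 stuck-at-1, n4 inverted output} — 8 in all.

8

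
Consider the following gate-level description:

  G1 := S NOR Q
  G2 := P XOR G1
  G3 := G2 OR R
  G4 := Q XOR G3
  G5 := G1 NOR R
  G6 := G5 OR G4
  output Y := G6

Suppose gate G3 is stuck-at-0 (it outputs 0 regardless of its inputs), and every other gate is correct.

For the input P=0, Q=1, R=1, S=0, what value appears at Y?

1

Propagate with G3 forced: G1=0, G2=0, G3=0 [stuck-at-0], G4=1, G5=0, G6=1.
So Y = 1. (Without the fault it would be 0.)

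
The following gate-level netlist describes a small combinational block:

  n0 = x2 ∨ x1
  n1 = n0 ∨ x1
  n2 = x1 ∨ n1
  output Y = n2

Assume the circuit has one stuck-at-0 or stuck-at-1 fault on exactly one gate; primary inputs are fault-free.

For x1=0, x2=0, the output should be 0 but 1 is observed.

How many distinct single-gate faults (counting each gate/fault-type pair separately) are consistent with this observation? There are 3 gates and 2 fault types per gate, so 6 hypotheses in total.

Fault-free: n0=0, n1=0, n2=0 → 0. Observed 1.
  n0 stuck-at-0: output 0 ✗
  n0 stuck-at-1: output 1 ✓
  n1 stuck-at-0: output 0 ✗
  n1 stuck-at-1: output 1 ✓
  n2 stuck-at-0: output 0 ✗
  n2 stuck-at-1: output 1 ✓
Consistent faults: {n0 stuck-at-1, n1 stuck-at-1, n2 stuck-at-1} — 3 in all.

3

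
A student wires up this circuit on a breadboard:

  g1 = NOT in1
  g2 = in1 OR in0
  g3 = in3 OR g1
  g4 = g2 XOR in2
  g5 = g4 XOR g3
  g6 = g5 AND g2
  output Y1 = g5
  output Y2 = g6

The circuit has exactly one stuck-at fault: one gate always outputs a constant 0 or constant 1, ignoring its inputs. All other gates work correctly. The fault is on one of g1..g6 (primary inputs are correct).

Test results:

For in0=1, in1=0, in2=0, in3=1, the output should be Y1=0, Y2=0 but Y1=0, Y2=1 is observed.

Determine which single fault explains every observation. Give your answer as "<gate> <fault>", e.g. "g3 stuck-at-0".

Fault-free values for test 1 (in0=1, in1=0, in2=0, in3=1): g1=1, g2=1, g3=1, g4=1, g5=0, g6=0, giving Y1=0, Y2=0. Observed Y1=0, Y2=1.
Test 1: faults giving observed Y1=0, Y2=1 are {g6 stuck-at-1}.
Only g6 stuck-at-1 is consistent with every test.

g6 stuck-at-1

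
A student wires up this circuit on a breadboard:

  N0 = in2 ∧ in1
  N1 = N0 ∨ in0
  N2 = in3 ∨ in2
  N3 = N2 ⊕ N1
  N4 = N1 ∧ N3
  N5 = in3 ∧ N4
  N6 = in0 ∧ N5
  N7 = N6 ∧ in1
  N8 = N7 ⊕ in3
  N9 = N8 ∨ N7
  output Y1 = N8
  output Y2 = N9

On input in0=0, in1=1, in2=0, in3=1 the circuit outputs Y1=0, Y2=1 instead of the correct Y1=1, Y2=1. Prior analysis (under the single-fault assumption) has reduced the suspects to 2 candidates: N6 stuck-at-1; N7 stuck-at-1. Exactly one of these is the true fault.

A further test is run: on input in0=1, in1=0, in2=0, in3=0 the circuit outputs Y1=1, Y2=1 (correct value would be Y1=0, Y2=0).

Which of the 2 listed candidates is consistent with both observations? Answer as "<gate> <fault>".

N7 stuck-at-1

Evaluate each candidate on input in0=1, in1=0, in2=0, in3=0:
  N6 stuck-at-1: N0=0, N1=1, N2=0, N3=1, N4=1, N5=0, N6=1 [stuck-at-1], N7=0, N8=0, N9=0 → Y1=0, Y2=0 — eliminated
  N7 stuck-at-1: N0=0, N1=1, N2=0, N3=1, N4=1, N5=0, N6=0, N7=1 [stuck-at-1], N8=1, N9=1 → Y1=1, Y2=1 — matches
Only N7 stuck-at-1 reproduces the observed Y1=1, Y2=1.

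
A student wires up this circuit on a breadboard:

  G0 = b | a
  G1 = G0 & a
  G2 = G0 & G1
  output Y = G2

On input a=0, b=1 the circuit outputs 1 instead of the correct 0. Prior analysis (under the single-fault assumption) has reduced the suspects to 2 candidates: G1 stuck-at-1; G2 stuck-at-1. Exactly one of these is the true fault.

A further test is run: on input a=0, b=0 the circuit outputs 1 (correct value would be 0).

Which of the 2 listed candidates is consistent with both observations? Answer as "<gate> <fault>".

Evaluate each candidate on input a=0, b=0:
  G1 stuck-at-1: G0=0, G1=1 [stuck-at-1], G2=0 → 0 — eliminated
  G2 stuck-at-1: G0=0, G1=0, G2=1 [stuck-at-1] → 1 — matches
Only G2 stuck-at-1 reproduces the observed 1.

G2 stuck-at-1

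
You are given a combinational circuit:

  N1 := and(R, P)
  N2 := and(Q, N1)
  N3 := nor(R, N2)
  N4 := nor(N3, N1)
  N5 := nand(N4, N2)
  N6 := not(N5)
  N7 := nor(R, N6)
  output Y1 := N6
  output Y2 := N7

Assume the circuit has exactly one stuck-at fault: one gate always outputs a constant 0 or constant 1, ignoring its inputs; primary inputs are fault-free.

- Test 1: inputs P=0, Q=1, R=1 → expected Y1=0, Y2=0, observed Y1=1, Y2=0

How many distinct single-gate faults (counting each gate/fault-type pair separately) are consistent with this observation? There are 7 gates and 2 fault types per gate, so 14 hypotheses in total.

3

Fault-free: N1=0, N2=0, N3=0, N4=1, N5=1, N6=0, N7=0 → Y1=0, Y2=0. Observed Y1=1, Y2=0.
  N1 stuck-at-0: output Y1=0, Y2=0 ✗
  N1 stuck-at-1: output Y1=0, Y2=0 ✗
  N2 stuck-at-0: output Y1=0, Y2=0 ✗
  N2 stuck-at-1: output Y1=1, Y2=0 ✓
  N3 stuck-at-0: output Y1=0, Y2=0 ✗
  N3 stuck-at-1: output Y1=0, Y2=0 ✗
  N4 stuck-at-0: output Y1=0, Y2=0 ✗
  N4 stuck-at-1: output Y1=0, Y2=0 ✗
  N5 stuck-at-0: output Y1=1, Y2=0 ✓
  N5 stuck-at-1: output Y1=0, Y2=0 ✗
  N6 stuck-at-0: output Y1=0, Y2=0 ✗
  N6 stuck-at-1: output Y1=1, Y2=0 ✓
  N7 stuck-at-0: output Y1=0, Y2=0 ✗
  N7 stuck-at-1: output Y1=0, Y2=1 ✗
Consistent faults: {N2 stuck-at-1, N5 stuck-at-0, N6 stuck-at-1} — 3 in all.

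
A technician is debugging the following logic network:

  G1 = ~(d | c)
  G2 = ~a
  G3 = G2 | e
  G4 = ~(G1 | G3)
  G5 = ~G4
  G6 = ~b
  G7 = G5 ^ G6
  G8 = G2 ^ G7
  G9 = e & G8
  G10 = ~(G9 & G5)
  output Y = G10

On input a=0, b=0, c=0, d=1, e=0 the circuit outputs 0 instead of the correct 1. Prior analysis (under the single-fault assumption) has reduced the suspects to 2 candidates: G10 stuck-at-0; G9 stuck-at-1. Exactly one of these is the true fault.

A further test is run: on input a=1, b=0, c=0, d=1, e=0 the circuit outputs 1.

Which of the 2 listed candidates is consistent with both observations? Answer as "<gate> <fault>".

Evaluate each candidate on input a=1, b=0, c=0, d=1, e=0:
  G10 stuck-at-0: G1=0, G2=0, G3=0, G4=1, G5=0, G6=1, G7=1, G8=1, G9=0, G10=0 [stuck-at-0] → 0 — eliminated
  G9 stuck-at-1: G1=0, G2=0, G3=0, G4=1, G5=0, G6=1, G7=1, G8=1, G9=1 [stuck-at-1], G10=1 → 1 — matches
Only G9 stuck-at-1 reproduces the observed 1.

G9 stuck-at-1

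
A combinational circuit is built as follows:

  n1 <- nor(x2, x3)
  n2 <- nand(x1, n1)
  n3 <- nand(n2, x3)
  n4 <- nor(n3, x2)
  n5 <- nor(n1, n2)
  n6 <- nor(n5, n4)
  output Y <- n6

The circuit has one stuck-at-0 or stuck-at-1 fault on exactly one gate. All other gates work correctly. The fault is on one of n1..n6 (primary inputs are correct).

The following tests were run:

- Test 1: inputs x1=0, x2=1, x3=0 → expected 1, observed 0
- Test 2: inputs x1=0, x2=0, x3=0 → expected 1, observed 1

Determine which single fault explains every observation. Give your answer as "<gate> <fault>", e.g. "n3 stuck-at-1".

n2 stuck-at-0

Fault-free values for test 1 (x1=0, x2=1, x3=0): n1=0, n2=1, n3=1, n4=0, n5=0, n6=1, giving Y=1. Observed 0.
Test 1: faults giving observed 0 are {n2 stuck-at-0, n4 stuck-at-1, n5 stuck-at-1, n6 stuck-at-0}.
Test 2 (x1=0, x2=0, x3=0): fault-free n1=1, n2=1, n3=1, n4=0, n5=0, n6=1 → 1; observed 1. Eliminates n4 stuck-at-1, n5 stuck-at-1, n6 stuck-at-0.
Only n2 stuck-at-0 is consistent with every test.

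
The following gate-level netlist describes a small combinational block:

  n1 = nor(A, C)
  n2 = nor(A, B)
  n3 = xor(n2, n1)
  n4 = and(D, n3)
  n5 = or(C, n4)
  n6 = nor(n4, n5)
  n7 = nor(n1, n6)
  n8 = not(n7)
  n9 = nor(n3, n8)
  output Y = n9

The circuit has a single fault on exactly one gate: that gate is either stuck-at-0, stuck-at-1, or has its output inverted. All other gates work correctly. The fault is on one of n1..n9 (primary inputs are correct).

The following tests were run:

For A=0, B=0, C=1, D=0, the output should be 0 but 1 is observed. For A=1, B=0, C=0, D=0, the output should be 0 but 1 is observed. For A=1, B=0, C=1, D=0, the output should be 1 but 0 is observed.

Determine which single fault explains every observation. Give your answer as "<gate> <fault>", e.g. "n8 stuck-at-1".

Fault-free values for test 1 (A=0, B=0, C=1, D=0): n1=0, n2=1, n3=1, n4=0, n5=1, n6=0, n7=1, n8=0, n9=0, giving Y=0. Observed 1.
Test 1: faults giving observed 1 are {n2 stuck-at-0, n2 inverted output, n3 stuck-at-0, n3 inverted output, n9 stuck-at-1, n9 inverted output}.
Test 2 (A=1, B=0, C=0, D=0): fault-free n1=0, n2=0, n3=0, n4=0, n5=0, n6=1, n7=0, n8=1, n9=0 → 0; observed 1. Eliminates n2 stuck-at-0, n2 inverted output, n3 stuck-at-0, n3 inverted output.
Test 3 (A=1, B=0, C=1, D=0): fault-free n1=0, n2=0, n3=0, n4=0, n5=1, n6=0, n7=1, n8=0, n9=1 → 1; observed 0. Eliminates n9 stuck-at-1.
Only n9 inverted output is consistent with every test.

n9 inverted output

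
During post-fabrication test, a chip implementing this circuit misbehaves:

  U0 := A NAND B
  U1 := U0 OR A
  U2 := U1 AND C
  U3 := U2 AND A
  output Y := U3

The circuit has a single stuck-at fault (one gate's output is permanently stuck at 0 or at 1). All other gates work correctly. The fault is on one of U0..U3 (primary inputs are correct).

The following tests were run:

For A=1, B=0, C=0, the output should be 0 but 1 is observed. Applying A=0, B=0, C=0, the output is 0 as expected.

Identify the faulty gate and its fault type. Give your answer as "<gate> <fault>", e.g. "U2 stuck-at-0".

Fault-free values for test 1 (A=1, B=0, C=0): U0=1, U1=1, U2=0, U3=0, giving Y=0. Observed 1.
Test 1: faults giving observed 1 are {U2 stuck-at-1, U3 stuck-at-1}.
Test 2 (A=0, B=0, C=0): fault-free U0=1, U1=1, U2=0, U3=0 → 0; observed 0. Eliminates U3 stuck-at-1.
Only U2 stuck-at-1 is consistent with every test.

U2 stuck-at-1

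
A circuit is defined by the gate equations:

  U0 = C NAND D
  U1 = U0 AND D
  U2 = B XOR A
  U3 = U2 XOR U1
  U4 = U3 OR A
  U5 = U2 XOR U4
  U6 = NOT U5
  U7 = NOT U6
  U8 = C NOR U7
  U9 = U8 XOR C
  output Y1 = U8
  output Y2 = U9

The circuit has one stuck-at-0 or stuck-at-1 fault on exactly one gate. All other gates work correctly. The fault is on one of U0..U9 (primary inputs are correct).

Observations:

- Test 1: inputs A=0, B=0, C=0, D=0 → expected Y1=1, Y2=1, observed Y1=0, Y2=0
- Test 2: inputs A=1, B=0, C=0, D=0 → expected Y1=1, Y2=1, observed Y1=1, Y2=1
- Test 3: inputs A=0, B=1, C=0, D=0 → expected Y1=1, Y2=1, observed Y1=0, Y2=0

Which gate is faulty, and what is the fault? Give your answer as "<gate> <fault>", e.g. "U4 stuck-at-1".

U1 stuck-at-1

Fault-free values for test 1 (A=0, B=0, C=0, D=0): U0=1, U1=0, U2=0, U3=0, U4=0, U5=0, U6=1, U7=0, U8=1, U9=1, giving Y1=1, Y2=1. Observed Y1=0, Y2=0.
Test 1: faults giving observed Y1=0, Y2=0 are {U1 stuck-at-1, U3 stuck-at-1, U4 stuck-at-1, U5 stuck-at-1, U6 stuck-at-0, U7 stuck-at-1, U8 stuck-at-0}.
Test 2 (A=1, B=0, C=0, D=0): fault-free U0=1, U1=0, U2=1, U3=1, U4=1, U5=0, U6=1, U7=0, U8=1, U9=1 → Y1=1, Y2=1; observed Y1=1, Y2=1. Eliminates U5 stuck-at-1, U6 stuck-at-0, U7 stuck-at-1, U8 stuck-at-0.
Test 3 (A=0, B=1, C=0, D=0): fault-free U0=1, U1=0, U2=1, U3=1, U4=1, U5=0, U6=1, U7=0, U8=1, U9=1 → Y1=1, Y2=1; observed Y1=0, Y2=0. Eliminates U3 stuck-at-1, U4 stuck-at-1.
Only U1 stuck-at-1 is consistent with every test.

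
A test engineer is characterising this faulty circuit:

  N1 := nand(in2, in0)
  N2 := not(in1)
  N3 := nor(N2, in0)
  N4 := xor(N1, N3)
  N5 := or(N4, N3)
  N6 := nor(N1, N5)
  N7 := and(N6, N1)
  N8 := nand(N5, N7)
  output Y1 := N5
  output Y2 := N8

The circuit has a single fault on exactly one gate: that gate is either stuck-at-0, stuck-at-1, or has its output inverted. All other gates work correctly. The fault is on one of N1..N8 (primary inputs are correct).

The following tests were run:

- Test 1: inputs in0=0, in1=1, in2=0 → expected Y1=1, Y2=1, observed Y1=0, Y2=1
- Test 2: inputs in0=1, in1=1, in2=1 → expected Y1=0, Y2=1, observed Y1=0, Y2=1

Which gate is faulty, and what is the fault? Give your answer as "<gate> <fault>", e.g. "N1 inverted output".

Fault-free values for test 1 (in0=0, in1=1, in2=0): N1=1, N2=0, N3=1, N4=0, N5=1, N6=0, N7=0, N8=1, giving Y1=1, Y2=1. Observed Y1=0, Y2=1.
Test 1: faults giving observed Y1=0, Y2=1 are {N5 stuck-at-0, N5 inverted output}.
Test 2 (in0=1, in1=1, in2=1): fault-free N1=0, N2=0, N3=0, N4=0, N5=0, N6=1, N7=0, N8=1 → Y1=0, Y2=1; observed Y1=0, Y2=1. Eliminates N5 inverted output.
Only N5 stuck-at-0 is consistent with every test.

N5 stuck-at-0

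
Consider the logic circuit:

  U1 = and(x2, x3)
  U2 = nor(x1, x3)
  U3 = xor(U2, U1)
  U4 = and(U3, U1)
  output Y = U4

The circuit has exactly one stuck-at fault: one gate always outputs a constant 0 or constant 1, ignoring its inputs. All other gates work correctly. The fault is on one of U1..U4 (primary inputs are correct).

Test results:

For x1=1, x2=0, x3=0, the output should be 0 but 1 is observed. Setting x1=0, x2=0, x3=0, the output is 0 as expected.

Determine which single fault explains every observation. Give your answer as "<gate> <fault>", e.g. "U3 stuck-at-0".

Fault-free values for test 1 (x1=1, x2=0, x3=0): U1=0, U2=0, U3=0, U4=0, giving Y=0. Observed 1.
Test 1: faults giving observed 1 are {U1 stuck-at-1, U4 stuck-at-1}.
Test 2 (x1=0, x2=0, x3=0): fault-free U1=0, U2=1, U3=1, U4=0 → 0; observed 0. Eliminates U4 stuck-at-1.
Only U1 stuck-at-1 is consistent with every test.

U1 stuck-at-1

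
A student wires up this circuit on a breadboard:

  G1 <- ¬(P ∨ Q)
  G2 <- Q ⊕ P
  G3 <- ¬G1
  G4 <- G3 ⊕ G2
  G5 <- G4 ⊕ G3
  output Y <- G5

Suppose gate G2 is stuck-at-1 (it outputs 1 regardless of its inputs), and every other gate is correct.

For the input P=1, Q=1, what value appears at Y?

Propagate with G2 forced: G1=0, G2=1 [stuck-at-1], G3=1, G4=0, G5=1.
So Y = 1. (Without the fault it would be 0.)

1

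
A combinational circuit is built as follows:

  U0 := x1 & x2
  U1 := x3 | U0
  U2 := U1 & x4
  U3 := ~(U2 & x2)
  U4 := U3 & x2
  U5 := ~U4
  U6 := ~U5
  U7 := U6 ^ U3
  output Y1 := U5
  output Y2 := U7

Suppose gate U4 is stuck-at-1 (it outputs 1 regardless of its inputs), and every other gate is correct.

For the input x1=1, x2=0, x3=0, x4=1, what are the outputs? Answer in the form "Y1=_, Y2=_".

Propagate with U4 forced: U0=0, U1=0, U2=0, U3=1, U4=1 [stuck-at-1], U5=0, U6=1, U7=0.
So the outputs are Y1=0, Y2=0. (Without the fault they would be Y1=1, Y2=1.)

Y1=0, Y2=0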